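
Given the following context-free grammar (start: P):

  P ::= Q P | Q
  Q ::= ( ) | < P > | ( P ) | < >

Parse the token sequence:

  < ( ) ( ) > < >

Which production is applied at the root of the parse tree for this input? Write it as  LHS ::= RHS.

[P [Q < [P [Q ( )] [P [Q ( )]]] >] [P [Q < >]]]

P ::= Q P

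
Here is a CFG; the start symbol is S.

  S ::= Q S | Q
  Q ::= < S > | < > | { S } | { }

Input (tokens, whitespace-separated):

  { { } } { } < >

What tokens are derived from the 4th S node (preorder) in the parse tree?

[S [Q { [S [Q { }]] }] [S [Q { }] [S [Q < >]]]]

< >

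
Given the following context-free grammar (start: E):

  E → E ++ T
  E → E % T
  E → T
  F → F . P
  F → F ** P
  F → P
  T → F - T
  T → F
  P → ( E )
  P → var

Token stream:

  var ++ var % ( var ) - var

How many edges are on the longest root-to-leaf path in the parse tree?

[E [E [E [T [F [P var]]]] ++ [T [F [P var]]]] % [T [F [P ( [E [T [F [P var]]]] )]] - [T [F [P var]]]]]

8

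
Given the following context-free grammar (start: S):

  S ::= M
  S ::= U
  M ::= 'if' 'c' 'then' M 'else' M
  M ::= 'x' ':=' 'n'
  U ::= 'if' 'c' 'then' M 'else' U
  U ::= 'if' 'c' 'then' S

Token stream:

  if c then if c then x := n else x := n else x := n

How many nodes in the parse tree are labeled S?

[S [M if c then [M if c then [M x := n] else [M x := n]] else [M x := n]]]

1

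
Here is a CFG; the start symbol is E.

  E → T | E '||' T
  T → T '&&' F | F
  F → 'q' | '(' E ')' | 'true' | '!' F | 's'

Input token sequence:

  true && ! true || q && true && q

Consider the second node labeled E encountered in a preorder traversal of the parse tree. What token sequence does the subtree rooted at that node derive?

[E [E [T [T [F true]] && [F ! [F true]]]] || [T [T [T [F q]] && [F true]] && [F q]]]

true && ! true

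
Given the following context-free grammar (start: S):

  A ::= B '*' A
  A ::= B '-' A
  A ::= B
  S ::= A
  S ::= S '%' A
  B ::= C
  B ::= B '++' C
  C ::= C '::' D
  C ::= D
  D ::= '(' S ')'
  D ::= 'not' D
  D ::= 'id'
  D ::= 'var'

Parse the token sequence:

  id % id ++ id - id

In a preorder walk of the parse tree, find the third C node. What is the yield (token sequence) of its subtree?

[S [S [A [B [C [D id]]]]] % [A [B [B [C [D id]]] ++ [C [D id]]] - [A [B [C [D id]]]]]]

id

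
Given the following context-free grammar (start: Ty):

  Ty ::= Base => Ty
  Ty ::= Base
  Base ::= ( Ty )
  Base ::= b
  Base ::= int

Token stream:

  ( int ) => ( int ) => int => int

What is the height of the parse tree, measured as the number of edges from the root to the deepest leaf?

5

[Ty [Base ( [Ty [Base int]] )] => [Ty [Base ( [Ty [Base int]] )] => [Ty [Base int] => [Ty [Base int]]]]]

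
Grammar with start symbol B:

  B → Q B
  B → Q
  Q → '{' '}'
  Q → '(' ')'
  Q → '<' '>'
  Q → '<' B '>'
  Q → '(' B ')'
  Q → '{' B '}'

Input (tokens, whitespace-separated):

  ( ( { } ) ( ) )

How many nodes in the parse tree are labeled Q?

4

[B [Q ( [B [Q ( [B [Q { }]] )] [B [Q ( )]]] )]]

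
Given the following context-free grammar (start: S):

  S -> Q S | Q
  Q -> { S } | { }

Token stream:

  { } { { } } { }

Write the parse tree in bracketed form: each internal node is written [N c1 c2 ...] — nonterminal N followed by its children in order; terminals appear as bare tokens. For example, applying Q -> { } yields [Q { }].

[S [Q { }] [S [Q { [S [Q { }]] }] [S [Q { }]]]]

S
Q S
{ } S
{ } Q S
{ } { S } S
{ } { Q } S
{ } { { } } S
{ } { { } } Q
{ } { { } } { }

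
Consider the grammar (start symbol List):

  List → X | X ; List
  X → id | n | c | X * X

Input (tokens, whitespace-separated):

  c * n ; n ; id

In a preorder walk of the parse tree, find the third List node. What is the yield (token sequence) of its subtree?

id

[List [X [X c] * [X n]] ; [List [X n] ; [List [X id]]]]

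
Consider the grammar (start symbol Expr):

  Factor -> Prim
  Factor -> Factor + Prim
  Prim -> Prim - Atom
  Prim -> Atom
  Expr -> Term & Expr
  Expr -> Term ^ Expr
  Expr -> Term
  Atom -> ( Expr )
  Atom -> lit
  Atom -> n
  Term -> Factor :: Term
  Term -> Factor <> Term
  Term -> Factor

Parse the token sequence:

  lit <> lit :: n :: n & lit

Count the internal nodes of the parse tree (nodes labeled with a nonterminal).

[Expr [Term [Factor [Prim [Atom lit]]] <> [Term [Factor [Prim [Atom lit]]] :: [Term [Factor [Prim [Atom n]]] :: [Term [Factor [Prim [Atom n]]]]]]] & [Expr [Term [Factor [Prim [Atom lit]]]]]]

22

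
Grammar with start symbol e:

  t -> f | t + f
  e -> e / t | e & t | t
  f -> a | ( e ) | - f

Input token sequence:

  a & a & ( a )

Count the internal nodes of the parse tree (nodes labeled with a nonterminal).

[e [e [e [t [f a]]] & [t [f a]]] & [t [f ( [e [t [f a]]] )]]]

12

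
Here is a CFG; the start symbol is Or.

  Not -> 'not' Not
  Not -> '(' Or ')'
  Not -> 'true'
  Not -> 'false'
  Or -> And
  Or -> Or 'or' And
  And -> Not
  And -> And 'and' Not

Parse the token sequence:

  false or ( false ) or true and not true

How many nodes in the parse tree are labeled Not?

[Or [Or [Or [And [Not false]]] or [And [Not ( [Or [And [Not false]]] )]]] or [And [And [Not true]] and [Not not [Not true]]]]

6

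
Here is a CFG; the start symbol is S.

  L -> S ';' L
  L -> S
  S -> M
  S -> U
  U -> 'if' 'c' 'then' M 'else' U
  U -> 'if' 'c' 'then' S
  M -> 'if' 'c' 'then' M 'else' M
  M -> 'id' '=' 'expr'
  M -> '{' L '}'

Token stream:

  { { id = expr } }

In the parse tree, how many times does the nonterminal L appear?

[S [M { [L [S [M { [L [S [M id = expr]]] }]]] }]]

2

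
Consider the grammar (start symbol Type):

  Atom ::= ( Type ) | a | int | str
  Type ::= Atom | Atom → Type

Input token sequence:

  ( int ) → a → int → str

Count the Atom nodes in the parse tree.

5

[Type [Atom ( [Type [Atom int]] )] → [Type [Atom a] → [Type [Atom int] → [Type [Atom str]]]]]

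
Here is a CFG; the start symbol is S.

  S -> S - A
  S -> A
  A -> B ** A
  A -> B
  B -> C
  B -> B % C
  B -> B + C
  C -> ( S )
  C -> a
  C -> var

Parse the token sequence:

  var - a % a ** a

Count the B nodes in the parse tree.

4

[S [S [A [B [C var]]]] - [A [B [B [C a]] % [C a]] ** [A [B [C a]]]]]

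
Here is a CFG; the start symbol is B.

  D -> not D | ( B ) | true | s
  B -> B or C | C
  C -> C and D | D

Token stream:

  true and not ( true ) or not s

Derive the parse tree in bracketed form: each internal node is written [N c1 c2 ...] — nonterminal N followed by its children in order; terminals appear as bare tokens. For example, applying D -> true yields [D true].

B
B or C
C or C
C and D or C
D and D or C
true and D or C
true and not D or C
true and not ( B ) or C
true and not ( C ) or C
true and not ( D ) or C
true and not ( true ) or C
true and not ( true ) or D
true and not ( true ) or not D
true and not ( true ) or not s

[B [B [C [C [D true]] and [D not [D ( [B [C [D true]]] )]]]] or [C [D not [D s]]]]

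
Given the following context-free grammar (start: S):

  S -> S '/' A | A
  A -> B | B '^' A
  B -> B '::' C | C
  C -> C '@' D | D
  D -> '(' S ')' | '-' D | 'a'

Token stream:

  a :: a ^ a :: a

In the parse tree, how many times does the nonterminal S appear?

1

[S [A [B [B [C [D a]]] :: [C [D a]]] ^ [A [B [B [C [D a]]] :: [C [D a]]]]]]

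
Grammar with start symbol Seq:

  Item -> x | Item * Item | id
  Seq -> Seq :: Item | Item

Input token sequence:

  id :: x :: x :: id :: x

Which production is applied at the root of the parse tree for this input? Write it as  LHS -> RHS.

[Seq [Seq [Seq [Seq [Seq [Item id]] :: [Item x]] :: [Item x]] :: [Item id]] :: [Item x]]

Seq -> Seq :: Item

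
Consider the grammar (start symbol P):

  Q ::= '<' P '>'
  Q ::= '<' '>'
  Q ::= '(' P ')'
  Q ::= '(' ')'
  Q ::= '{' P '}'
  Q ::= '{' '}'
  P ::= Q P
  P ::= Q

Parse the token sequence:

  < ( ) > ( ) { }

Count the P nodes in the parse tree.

[P [Q < [P [Q ( )]] >] [P [Q ( )] [P [Q { }]]]]

4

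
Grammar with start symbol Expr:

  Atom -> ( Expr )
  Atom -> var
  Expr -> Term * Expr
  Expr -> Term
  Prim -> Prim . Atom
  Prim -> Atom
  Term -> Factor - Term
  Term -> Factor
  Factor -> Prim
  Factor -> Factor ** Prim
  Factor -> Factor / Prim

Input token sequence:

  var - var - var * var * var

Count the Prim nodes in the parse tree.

[Expr [Term [Factor [Prim [Atom var]]] - [Term [Factor [Prim [Atom var]]] - [Term [Factor [Prim [Atom var]]]]]] * [Expr [Term [Factor [Prim [Atom var]]]] * [Expr [Term [Factor [Prim [Atom var]]]]]]]

5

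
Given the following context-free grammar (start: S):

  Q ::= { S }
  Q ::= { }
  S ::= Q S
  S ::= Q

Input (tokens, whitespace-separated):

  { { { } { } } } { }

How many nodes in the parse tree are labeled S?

[S [Q { [S [Q { [S [Q { }] [S [Q { }]]] }]] }] [S [Q { }]]]

5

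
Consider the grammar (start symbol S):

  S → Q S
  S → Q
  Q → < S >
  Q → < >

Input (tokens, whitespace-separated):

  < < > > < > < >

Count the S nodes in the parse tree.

[S [Q < [S [Q < >]] >] [S [Q < >] [S [Q < >]]]]

4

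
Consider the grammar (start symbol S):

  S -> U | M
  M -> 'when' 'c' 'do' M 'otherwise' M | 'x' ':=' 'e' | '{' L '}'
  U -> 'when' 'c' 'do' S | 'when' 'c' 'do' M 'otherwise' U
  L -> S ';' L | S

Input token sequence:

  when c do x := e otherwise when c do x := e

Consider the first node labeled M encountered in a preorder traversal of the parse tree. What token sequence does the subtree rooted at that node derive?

x := e

[S [U when c do [M x := e] otherwise [U when c do [S [M x := e]]]]]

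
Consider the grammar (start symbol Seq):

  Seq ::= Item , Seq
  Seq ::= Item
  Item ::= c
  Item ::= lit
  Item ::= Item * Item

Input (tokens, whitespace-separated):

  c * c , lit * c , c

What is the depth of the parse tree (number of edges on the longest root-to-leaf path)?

4

[Seq [Item [Item c] * [Item c]] , [Seq [Item [Item lit] * [Item c]] , [Seq [Item c]]]]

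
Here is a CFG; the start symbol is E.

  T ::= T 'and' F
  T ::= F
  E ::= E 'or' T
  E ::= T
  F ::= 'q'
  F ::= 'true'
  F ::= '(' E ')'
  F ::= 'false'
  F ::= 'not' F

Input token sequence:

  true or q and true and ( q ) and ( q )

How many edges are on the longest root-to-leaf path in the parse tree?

[E [E [T [F true]]] or [T [T [T [T [F q]] and [F true]] and [F ( [E [T [F q]]] )]] and [F ( [E [T [F q]]] )]]]

7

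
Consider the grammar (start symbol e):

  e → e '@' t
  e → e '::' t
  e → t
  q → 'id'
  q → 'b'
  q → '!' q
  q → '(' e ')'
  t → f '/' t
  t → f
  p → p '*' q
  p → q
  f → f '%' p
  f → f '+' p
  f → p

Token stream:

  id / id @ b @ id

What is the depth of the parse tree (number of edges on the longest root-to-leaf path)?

8

[e [e [e [t [f [p [q id]]] / [t [f [p [q id]]]]]] @ [t [f [p [q b]]]]] @ [t [f [p [q id]]]]]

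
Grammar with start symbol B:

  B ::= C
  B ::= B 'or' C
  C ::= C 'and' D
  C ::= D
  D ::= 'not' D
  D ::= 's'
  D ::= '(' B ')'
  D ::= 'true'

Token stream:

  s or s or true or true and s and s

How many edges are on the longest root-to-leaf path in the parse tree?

6

[B [B [B [B [C [D s]]] or [C [D s]]] or [C [D true]]] or [C [C [C [D true]] and [D s]] and [D s]]]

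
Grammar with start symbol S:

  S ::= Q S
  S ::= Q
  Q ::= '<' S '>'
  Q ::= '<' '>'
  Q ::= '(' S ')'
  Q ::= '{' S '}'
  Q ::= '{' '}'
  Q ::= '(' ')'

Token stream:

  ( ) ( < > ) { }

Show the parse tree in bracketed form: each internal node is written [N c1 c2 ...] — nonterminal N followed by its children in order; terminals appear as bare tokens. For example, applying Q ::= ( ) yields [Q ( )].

[S [Q ( )] [S [Q ( [S [Q < >]] )] [S [Q { }]]]]

S
Q S
( ) S
( ) Q S
( ) ( S ) S
( ) ( Q ) S
( ) ( < > ) S
( ) ( < > ) Q
( ) ( < > ) { }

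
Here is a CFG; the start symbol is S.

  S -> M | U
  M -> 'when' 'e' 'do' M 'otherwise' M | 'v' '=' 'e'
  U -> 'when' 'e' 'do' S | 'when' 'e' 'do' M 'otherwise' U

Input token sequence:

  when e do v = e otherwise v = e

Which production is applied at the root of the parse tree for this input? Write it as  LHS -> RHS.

[S [M when e do [M v = e] otherwise [M v = e]]]

S -> M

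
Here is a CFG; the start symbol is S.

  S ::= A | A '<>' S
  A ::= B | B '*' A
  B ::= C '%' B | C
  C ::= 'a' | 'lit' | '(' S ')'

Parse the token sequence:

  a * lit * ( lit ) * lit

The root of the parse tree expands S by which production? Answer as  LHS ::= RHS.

S ::= A

[S [A [B [C a]] * [A [B [C lit]] * [A [B [C ( [S [A [B [C lit]]]] )]] * [A [B [C lit]]]]]]]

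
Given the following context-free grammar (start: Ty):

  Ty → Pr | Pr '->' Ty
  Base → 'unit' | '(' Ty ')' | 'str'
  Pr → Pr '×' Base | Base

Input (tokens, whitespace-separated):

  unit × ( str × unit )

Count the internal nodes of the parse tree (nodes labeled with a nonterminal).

[Ty [Pr [Pr [Base unit]] × [Base ( [Ty [Pr [Pr [Base str]] × [Base unit]]] )]]]

10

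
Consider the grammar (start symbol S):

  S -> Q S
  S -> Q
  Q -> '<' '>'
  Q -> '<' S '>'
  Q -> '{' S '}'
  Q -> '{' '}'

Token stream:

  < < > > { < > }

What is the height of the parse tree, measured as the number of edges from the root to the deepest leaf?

5

[S [Q < [S [Q < >]] >] [S [Q { [S [Q < >]] }]]]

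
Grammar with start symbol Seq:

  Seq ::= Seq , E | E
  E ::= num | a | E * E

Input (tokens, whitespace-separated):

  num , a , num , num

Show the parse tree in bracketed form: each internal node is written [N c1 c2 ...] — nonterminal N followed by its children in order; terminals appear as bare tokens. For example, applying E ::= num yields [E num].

Seq
Seq , E
Seq , E , E
Seq , E , E , E
E , E , E , E
num , E , E , E
num , a , E , E
num , a , num , E
num , a , num , num

[Seq [Seq [Seq [Seq [E num]] , [E a]] , [E num]] , [E num]]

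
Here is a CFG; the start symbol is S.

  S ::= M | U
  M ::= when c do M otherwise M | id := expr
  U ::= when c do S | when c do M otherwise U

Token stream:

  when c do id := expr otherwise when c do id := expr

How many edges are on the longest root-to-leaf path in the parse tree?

[S [U when c do [M id := expr] otherwise [U when c do [S [M id := expr]]]]]

5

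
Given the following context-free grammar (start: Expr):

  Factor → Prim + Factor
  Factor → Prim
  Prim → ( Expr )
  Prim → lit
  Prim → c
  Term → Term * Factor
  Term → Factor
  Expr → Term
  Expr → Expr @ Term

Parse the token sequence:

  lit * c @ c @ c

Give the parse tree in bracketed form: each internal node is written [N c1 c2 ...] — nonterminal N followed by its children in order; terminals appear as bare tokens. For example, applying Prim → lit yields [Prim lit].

[Expr [Expr [Expr [Term [Term [Factor [Prim lit]]] * [Factor [Prim c]]]] @ [Term [Factor [Prim c]]]] @ [Term [Factor [Prim c]]]]

Expr
Expr @ Term
Expr @ Term @ Term
Term @ Term @ Term
Term * Factor @ Term @ Term
Factor * Factor @ Term @ Term
Prim * Factor @ Term @ Term
lit * Factor @ Term @ Term
lit * Prim @ Term @ Term
lit * c @ Term @ Term
lit * c @ Factor @ Term
lit * c @ Prim @ Term
lit * c @ c @ Term
lit * c @ c @ Factor
lit * c @ c @ Prim
lit * c @ c @ c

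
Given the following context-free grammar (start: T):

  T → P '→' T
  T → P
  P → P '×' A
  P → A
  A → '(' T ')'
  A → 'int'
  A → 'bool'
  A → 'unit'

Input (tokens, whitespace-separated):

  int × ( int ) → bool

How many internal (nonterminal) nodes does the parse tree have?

11

[T [P [P [A int]] × [A ( [T [P [A int]]] )]] → [T [P [A bool]]]]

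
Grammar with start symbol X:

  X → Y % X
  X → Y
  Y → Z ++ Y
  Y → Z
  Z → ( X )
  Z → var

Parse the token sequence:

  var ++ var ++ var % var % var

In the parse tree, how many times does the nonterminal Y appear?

[X [Y [Z var] ++ [Y [Z var] ++ [Y [Z var]]]] % [X [Y [Z var]] % [X [Y [Z var]]]]]

5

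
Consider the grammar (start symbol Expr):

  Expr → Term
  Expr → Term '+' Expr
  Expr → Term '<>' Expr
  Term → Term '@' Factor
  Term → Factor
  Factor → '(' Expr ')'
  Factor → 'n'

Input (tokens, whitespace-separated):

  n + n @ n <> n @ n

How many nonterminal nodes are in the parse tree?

[Expr [Term [Factor n]] + [Expr [Term [Term [Factor n]] @ [Factor n]] <> [Expr [Term [Term [Factor n]] @ [Factor n]]]]]

13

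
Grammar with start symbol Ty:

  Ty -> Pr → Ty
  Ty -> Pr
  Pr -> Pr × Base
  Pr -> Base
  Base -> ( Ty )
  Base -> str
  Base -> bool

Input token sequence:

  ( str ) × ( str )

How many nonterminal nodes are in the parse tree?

[Ty [Pr [Pr [Base ( [Ty [Pr [Base str]]] )]] × [Base ( [Ty [Pr [Base str]]] )]]]

11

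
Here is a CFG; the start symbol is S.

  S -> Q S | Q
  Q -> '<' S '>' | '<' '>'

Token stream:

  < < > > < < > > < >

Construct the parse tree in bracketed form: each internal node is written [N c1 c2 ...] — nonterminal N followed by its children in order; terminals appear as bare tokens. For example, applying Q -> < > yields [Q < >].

S
Q S
< S > S
< Q > S
< < > > S
< < > > Q S
< < > > < S > S
< < > > < Q > S
< < > > < < > > S
< < > > < < > > Q
< < > > < < > > < >

[S [Q < [S [Q < >]] >] [S [Q < [S [Q < >]] >] [S [Q < >]]]]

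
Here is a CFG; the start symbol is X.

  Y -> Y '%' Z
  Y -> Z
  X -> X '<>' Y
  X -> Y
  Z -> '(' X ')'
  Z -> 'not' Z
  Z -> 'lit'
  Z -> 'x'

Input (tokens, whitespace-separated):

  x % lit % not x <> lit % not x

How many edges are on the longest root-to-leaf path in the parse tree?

6

[X [X [Y [Y [Y [Z x]] % [Z lit]] % [Z not [Z x]]]] <> [Y [Y [Z lit]] % [Z not [Z x]]]]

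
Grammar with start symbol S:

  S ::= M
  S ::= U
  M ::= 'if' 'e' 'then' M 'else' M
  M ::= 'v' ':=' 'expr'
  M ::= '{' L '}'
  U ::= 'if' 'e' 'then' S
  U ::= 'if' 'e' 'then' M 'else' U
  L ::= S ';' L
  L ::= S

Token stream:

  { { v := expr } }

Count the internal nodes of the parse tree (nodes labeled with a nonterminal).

8

[S [M { [L [S [M { [L [S [M v := expr]]] }]]] }]]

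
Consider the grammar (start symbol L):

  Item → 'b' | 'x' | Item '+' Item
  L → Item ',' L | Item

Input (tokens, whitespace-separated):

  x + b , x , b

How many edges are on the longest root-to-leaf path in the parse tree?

4

[L [Item [Item x] + [Item b]] , [L [Item x] , [L [Item b]]]]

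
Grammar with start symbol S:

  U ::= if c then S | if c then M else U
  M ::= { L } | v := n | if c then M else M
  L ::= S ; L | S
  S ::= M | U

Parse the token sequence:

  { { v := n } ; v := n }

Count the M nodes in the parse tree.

4

[S [M { [L [S [M { [L [S [M v := n]]] }]] ; [L [S [M v := n]]]] }]]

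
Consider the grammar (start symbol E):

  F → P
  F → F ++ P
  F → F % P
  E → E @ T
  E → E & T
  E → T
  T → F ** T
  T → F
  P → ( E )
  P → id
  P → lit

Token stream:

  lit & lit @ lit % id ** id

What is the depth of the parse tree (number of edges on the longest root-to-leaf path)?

6

[E [E [E [T [F [P lit]]]] & [T [F [P lit]]]] @ [T [F [F [P lit]] % [P id]] ** [T [F [P id]]]]]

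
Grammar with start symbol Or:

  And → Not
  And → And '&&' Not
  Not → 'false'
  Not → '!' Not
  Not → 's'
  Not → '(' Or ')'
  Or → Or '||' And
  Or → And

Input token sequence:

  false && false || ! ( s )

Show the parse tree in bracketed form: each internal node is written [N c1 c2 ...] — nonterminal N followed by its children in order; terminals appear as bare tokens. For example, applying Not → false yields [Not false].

[Or [Or [And [And [Not false]] && [Not false]]] || [And [Not ! [Not ( [Or [And [Not s]]] )]]]]

Or
Or || And
And || And
And && Not || And
Not && Not || And
false && Not || And
false && false || And
false && false || Not
false && false || ! Not
false && false || ! ( Or )
false && false || ! ( And )
false && false || ! ( Not )
false && false || ! ( s )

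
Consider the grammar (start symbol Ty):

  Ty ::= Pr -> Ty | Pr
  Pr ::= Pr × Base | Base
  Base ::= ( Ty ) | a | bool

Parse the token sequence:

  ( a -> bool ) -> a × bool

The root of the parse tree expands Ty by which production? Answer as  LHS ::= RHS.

[Ty [Pr [Base ( [Ty [Pr [Base a]] -> [Ty [Pr [Base bool]]]] )]] -> [Ty [Pr [Pr [Base a]] × [Base bool]]]]

Ty ::= Pr -> Ty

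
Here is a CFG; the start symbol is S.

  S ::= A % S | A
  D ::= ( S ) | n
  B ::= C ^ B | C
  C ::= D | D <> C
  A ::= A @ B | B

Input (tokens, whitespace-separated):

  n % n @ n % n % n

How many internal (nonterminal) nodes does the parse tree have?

24

[S [A [B [C [D n]]]] % [S [A [A [B [C [D n]]]] @ [B [C [D n]]]] % [S [A [B [C [D n]]]] % [S [A [B [C [D n]]]]]]]]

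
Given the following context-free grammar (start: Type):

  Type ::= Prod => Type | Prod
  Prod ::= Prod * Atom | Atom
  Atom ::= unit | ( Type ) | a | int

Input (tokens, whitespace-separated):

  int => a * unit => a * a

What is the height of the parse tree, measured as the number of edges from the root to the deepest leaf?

[Type [Prod [Atom int]] => [Type [Prod [Prod [Atom a]] * [Atom unit]] => [Type [Prod [Prod [Atom a]] * [Atom a]]]]]

6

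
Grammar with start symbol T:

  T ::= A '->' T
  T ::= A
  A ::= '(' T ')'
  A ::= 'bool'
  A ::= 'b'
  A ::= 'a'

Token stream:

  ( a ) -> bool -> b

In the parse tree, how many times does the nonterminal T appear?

[T [A ( [T [A a]] )] -> [T [A bool] -> [T [A b]]]]

4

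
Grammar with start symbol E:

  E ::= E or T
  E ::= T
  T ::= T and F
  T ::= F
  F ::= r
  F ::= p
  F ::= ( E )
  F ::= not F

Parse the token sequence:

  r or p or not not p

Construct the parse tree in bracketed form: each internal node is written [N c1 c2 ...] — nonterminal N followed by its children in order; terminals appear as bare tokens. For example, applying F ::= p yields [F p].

[E [E [E [T [F r]]] or [T [F p]]] or [T [F not [F not [F p]]]]]

E
E or T
E or T or T
T or T or T
F or T or T
r or T or T
r or F or T
r or p or T
r or p or F
r or p or not F
r or p or not not F
r or p or not not p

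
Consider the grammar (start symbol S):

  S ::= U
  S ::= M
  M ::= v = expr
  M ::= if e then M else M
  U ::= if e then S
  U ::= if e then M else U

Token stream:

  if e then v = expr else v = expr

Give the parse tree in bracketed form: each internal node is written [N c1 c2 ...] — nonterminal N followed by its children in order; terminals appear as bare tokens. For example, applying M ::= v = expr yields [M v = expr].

[S [M if e then [M v = expr] else [M v = expr]]]

S
M
if e then M else M
if e then v = expr else M
if e then v = expr else v = expr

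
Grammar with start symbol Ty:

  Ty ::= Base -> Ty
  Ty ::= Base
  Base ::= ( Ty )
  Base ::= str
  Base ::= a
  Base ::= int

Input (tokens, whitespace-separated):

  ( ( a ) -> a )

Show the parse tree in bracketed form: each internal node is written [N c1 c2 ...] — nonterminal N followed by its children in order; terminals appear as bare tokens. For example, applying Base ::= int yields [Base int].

Ty
Base
( Ty )
( Base -> Ty )
( ( Ty ) -> Ty )
( ( Base ) -> Ty )
( ( a ) -> Ty )
( ( a ) -> Base )
( ( a ) -> a )

[Ty [Base ( [Ty [Base ( [Ty [Base a]] )] -> [Ty [Base a]]] )]]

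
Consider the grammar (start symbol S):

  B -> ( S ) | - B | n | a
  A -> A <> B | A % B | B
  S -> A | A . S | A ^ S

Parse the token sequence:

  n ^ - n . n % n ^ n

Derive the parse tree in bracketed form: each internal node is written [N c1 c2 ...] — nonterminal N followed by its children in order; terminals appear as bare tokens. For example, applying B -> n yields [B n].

S
A ^ S
B ^ S
n ^ S
n ^ A . S
n ^ B . S
n ^ - B . S
n ^ - n . S
n ^ - n . A ^ S
n ^ - n . A % B ^ S
n ^ - n . B % B ^ S
n ^ - n . n % B ^ S
n ^ - n . n % n ^ S
n ^ - n . n % n ^ A
n ^ - n . n % n ^ B
n ^ - n . n % n ^ n

[S [A [B n]] ^ [S [A [B - [B n]]] . [S [A [A [B n]] % [B n]] ^ [S [A [B n]]]]]]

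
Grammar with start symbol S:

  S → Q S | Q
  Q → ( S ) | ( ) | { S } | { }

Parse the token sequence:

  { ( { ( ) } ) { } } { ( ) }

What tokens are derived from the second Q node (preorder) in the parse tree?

[S [Q { [S [Q ( [S [Q { [S [Q ( )]] }]] )] [S [Q { }]]] }] [S [Q { [S [Q ( )]] }]]]

( { ( ) } )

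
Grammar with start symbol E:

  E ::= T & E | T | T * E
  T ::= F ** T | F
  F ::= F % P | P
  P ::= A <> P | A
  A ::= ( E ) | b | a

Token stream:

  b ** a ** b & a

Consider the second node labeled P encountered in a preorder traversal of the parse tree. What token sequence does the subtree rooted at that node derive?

a

[E [T [F [P [A b]]] ** [T [F [P [A a]]] ** [T [F [P [A b]]]]]] & [E [T [F [P [A a]]]]]]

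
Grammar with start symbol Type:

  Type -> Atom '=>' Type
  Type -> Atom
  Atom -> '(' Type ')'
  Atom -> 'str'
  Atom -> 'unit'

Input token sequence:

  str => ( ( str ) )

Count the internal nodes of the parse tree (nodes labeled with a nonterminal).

8

[Type [Atom str] => [Type [Atom ( [Type [Atom ( [Type [Atom str]] )]] )]]]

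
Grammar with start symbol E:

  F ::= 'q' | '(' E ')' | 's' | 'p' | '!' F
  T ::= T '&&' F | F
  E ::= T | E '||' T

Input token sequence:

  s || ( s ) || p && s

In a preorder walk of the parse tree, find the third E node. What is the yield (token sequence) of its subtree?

[E [E [E [T [F s]]] || [T [F ( [E [T [F s]]] )]]] || [T [T [F p]] && [F s]]]

s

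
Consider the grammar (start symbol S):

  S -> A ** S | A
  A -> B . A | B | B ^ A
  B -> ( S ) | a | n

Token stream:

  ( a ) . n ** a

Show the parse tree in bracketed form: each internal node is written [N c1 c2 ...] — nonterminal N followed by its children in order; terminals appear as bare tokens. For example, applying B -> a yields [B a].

S
A ** S
B . A ** S
( S ) . A ** S
( A ) . A ** S
( B ) . A ** S
( a ) . A ** S
( a ) . B ** S
( a ) . n ** S
( a ) . n ** A
( a ) . n ** B
( a ) . n ** a

[S [A [B ( [S [A [B a]]] )] . [A [B n]]] ** [S [A [B a]]]]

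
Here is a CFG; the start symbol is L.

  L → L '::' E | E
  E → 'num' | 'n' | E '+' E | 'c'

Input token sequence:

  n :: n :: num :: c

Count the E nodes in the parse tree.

[L [L [L [L [E n]] :: [E n]] :: [E num]] :: [E c]]

4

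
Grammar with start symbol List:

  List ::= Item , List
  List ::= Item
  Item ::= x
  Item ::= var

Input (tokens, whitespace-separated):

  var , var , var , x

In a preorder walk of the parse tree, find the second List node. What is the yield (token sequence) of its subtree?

[List [Item var] , [List [Item var] , [List [Item var] , [List [Item x]]]]]

var , var , x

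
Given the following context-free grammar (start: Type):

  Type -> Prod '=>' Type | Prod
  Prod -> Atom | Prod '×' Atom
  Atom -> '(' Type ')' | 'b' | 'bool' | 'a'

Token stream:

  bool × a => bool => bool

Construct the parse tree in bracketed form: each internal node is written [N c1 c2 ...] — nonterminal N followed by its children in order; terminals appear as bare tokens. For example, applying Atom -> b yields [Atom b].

[Type [Prod [Prod [Atom bool]] × [Atom a]] => [Type [Prod [Atom bool]] => [Type [Prod [Atom bool]]]]]

Type
Prod => Type
Prod × Atom => Type
Atom × Atom => Type
bool × Atom => Type
bool × a => Type
bool × a => Prod => Type
bool × a => Atom => Type
bool × a => bool => Type
bool × a => bool => Prod
bool × a => bool => Atom
bool × a => bool => bool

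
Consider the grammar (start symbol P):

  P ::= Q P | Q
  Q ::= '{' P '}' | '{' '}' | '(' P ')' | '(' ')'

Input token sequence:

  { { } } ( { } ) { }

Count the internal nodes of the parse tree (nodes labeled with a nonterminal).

10

[P [Q { [P [Q { }]] }] [P [Q ( [P [Q { }]] )] [P [Q { }]]]]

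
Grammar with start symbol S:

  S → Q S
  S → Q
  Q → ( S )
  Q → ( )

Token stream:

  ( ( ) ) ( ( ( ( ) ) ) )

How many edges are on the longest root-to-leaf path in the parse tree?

9

[S [Q ( [S [Q ( )]] )] [S [Q ( [S [Q ( [S [Q ( [S [Q ( )]] )]] )]] )]]]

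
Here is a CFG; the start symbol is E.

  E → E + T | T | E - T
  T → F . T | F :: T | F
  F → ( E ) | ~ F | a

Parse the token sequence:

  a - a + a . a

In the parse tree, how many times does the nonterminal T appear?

[E [E [E [T [F a]]] - [T [F a]]] + [T [F a] . [T [F a]]]]

4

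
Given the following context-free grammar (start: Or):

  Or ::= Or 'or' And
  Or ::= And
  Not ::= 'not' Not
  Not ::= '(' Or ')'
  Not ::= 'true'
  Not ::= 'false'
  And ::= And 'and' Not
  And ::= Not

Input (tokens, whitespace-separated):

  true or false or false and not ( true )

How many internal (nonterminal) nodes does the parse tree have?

15

[Or [Or [Or [And [Not true]]] or [And [Not false]]] or [And [And [Not false]] and [Not not [Not ( [Or [And [Not true]]] )]]]]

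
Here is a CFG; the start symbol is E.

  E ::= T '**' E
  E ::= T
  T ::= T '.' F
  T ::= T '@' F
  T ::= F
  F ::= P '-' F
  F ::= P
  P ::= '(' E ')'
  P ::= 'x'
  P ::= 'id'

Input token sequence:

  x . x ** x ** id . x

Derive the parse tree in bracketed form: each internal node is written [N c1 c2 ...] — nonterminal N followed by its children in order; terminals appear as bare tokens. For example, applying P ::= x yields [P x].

E
T ** E
T . F ** E
F . F ** E
P . F ** E
x . F ** E
x . P ** E
x . x ** E
x . x ** T ** E
x . x ** F ** E
x . x ** P ** E
x . x ** x ** E
x . x ** x ** T
x . x ** x ** T . F
x . x ** x ** F . F
x . x ** x ** P . F
x . x ** x ** id . F
x . x ** x ** id . P
x . x ** x ** id . x

[E [T [T [F [P x]]] . [F [P x]]] ** [E [T [F [P x]]] ** [E [T [T [F [P id]]] . [F [P x]]]]]]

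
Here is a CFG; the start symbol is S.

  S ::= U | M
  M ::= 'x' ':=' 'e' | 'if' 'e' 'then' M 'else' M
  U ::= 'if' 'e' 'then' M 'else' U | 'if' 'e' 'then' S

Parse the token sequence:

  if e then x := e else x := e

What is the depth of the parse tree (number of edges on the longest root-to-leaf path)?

[S [M if e then [M x := e] else [M x := e]]]

3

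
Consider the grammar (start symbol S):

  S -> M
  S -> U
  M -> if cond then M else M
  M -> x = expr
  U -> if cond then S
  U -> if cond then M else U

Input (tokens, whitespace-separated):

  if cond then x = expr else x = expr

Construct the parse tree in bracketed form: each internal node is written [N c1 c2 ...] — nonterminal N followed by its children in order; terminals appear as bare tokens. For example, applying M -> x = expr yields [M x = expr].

[S [M if cond then [M x = expr] else [M x = expr]]]

S
M
if cond then M else M
if cond then x = expr else M
if cond then x = expr else x = expr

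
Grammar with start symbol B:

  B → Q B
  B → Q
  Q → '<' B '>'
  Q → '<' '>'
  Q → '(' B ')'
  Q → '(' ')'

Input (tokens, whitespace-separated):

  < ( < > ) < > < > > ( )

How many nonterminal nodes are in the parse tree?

12

[B [Q < [B [Q ( [B [Q < >]] )] [B [Q < >] [B [Q < >]]]] >] [B [Q ( )]]]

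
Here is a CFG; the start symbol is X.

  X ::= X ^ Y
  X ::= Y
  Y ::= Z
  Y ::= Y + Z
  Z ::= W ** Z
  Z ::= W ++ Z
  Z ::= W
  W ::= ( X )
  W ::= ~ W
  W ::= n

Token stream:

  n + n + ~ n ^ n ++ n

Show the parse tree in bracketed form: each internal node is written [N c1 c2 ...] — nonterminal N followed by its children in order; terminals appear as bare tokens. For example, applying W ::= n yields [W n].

[X [X [Y [Y [Y [Z [W n]]] + [Z [W n]]] + [Z [W ~ [W n]]]]] ^ [Y [Z [W n] ++ [Z [W n]]]]]

X
X ^ Y
Y ^ Y
Y + Z ^ Y
Y + Z + Z ^ Y
Z + Z + Z ^ Y
W + Z + Z ^ Y
n + Z + Z ^ Y
n + W + Z ^ Y
n + n + Z ^ Y
n + n + W ^ Y
n + n + ~ W ^ Y
n + n + ~ n ^ Y
n + n + ~ n ^ Z
n + n + ~ n ^ W ++ Z
n + n + ~ n ^ n ++ Z
n + n + ~ n ^ n ++ W
n + n + ~ n ^ n ++ n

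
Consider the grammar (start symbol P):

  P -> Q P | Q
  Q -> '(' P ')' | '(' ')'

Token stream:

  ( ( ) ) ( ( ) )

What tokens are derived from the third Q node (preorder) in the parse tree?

[P [Q ( [P [Q ( )]] )] [P [Q ( [P [Q ( )]] )]]]

( ( ) )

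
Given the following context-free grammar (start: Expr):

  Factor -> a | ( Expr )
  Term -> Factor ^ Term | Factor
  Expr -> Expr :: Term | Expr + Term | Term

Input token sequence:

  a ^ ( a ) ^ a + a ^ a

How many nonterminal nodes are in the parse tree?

[Expr [Expr [Term [Factor a] ^ [Term [Factor ( [Expr [Term [Factor a]]] )] ^ [Term [Factor a]]]]] + [Term [Factor a] ^ [Term [Factor a]]]]

15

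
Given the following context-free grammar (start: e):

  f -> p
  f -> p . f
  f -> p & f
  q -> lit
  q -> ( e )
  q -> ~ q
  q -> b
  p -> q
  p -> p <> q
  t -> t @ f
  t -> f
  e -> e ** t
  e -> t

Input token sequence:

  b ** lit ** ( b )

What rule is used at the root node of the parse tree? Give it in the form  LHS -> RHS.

e -> e ** t

[e [e [e [t [f [p [q b]]]]] ** [t [f [p [q lit]]]]] ** [t [f [p [q ( [e [t [f [p [q b]]]]] )]]]]]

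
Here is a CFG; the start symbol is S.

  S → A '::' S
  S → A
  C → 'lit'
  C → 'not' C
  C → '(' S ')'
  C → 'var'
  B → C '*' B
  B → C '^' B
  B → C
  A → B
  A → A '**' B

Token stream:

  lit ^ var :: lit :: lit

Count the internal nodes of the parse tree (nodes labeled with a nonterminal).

[S [A [B [C lit] ^ [B [C var]]]] :: [S [A [B [C lit]]] :: [S [A [B [C lit]]]]]]

14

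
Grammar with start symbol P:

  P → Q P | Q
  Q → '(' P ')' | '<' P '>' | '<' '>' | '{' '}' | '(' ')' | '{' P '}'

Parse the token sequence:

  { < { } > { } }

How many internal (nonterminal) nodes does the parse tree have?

[P [Q { [P [Q < [P [Q { }]] >] [P [Q { }]]] }]]

8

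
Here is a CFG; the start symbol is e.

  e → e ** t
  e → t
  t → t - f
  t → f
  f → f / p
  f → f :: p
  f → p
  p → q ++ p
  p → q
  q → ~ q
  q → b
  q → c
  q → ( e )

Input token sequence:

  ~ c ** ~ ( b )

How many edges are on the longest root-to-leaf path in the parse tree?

[e [e [t [f [p [q ~ [q c]]]]]] ** [t [f [p [q ~ [q ( [e [t [f [p [q b]]]]] )]]]]]]

11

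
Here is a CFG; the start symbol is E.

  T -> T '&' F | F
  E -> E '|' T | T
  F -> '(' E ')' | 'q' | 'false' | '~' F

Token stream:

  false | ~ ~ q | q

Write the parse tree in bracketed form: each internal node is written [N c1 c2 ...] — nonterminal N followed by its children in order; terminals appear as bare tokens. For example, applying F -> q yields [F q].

[E [E [E [T [F false]]] | [T [F ~ [F ~ [F q]]]]] | [T [F q]]]

E
E | T
E | T | T
T | T | T
F | T | T
false | T | T
false | F | T
false | ~ F | T
false | ~ ~ F | T
false | ~ ~ q | T
false | ~ ~ q | F
false | ~ ~ q | q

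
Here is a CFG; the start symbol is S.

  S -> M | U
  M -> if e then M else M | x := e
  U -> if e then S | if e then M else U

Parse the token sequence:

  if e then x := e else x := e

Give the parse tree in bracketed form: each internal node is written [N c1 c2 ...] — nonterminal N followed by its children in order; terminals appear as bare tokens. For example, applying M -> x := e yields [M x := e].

[S [M if e then [M x := e] else [M x := e]]]

S
M
if e then M else M
if e then x := e else M
if e then x := e else x := e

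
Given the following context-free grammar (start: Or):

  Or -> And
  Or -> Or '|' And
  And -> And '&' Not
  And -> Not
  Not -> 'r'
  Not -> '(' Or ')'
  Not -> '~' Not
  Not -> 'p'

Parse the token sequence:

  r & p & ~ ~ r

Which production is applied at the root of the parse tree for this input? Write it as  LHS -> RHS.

Or -> And

[Or [And [And [And [Not r]] & [Not p]] & [Not ~ [Not ~ [Not r]]]]]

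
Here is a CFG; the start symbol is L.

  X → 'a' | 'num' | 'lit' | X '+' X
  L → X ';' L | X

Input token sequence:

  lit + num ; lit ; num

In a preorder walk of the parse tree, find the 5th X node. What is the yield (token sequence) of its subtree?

num

[L [X [X lit] + [X num]] ; [L [X lit] ; [L [X num]]]]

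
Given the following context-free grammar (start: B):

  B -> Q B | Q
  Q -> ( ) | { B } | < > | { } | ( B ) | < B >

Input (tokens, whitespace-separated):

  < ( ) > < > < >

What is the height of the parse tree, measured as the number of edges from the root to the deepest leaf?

4

[B [Q < [B [Q ( )]] >] [B [Q < >] [B [Q < >]]]]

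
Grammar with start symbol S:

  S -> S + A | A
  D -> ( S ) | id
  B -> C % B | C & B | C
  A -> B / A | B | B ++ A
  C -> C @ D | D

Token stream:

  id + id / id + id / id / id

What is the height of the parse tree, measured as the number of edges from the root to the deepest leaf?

7

[S [S [S [A [B [C [D id]]]]] + [A [B [C [D id]]] / [A [B [C [D id]]]]]] + [A [B [C [D id]]] / [A [B [C [D id]]] / [A [B [C [D id]]]]]]]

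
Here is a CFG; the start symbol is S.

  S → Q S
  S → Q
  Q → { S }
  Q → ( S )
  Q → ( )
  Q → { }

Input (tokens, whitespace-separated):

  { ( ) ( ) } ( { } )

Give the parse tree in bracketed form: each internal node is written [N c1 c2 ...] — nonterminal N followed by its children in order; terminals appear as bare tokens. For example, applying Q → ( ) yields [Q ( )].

S
Q S
{ S } S
{ Q S } S
{ ( ) S } S
{ ( ) Q } S
{ ( ) ( ) } S
{ ( ) ( ) } Q
{ ( ) ( ) } ( S )
{ ( ) ( ) } ( Q )
{ ( ) ( ) } ( { } )

[S [Q { [S [Q ( )] [S [Q ( )]]] }] [S [Q ( [S [Q { }]] )]]]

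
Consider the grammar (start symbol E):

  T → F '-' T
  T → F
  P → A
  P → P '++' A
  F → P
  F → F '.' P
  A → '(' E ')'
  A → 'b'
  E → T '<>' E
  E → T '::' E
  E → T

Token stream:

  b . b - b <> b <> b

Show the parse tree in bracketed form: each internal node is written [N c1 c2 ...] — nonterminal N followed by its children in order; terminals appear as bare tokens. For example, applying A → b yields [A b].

E
T <> E
F - T <> E
F . P - T <> E
P . P - T <> E
A . P - T <> E
b . P - T <> E
b . A - T <> E
b . b - T <> E
b . b - F <> E
b . b - P <> E
b . b - A <> E
b . b - b <> E
b . b - b <> T <> E
b . b - b <> F <> E
b . b - b <> P <> E
b . b - b <> A <> E
b . b - b <> b <> E
b . b - b <> b <> T
b . b - b <> b <> F
b . b - b <> b <> P
b . b - b <> b <> A
b . b - b <> b <> b

[E [T [F [F [P [A b]]] . [P [A b]]] - [T [F [P [A b]]]]] <> [E [T [F [P [A b]]]] <> [E [T [F [P [A b]]]]]]]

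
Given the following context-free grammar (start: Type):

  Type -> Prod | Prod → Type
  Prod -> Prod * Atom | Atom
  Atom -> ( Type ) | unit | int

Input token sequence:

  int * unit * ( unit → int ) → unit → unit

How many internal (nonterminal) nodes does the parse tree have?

[Type [Prod [Prod [Prod [Atom int]] * [Atom unit]] * [Atom ( [Type [Prod [Atom unit]] → [Type [Prod [Atom int]]]] )]] → [Type [Prod [Atom unit]] → [Type [Prod [Atom unit]]]]]

19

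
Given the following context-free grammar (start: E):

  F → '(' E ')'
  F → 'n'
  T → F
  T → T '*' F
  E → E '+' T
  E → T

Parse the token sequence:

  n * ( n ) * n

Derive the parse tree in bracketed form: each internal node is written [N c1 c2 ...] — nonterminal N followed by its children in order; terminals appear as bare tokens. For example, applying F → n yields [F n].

E
T
T * F
T * F * F
F * F * F
n * F * F
n * ( E ) * F
n * ( T ) * F
n * ( F ) * F
n * ( n ) * F
n * ( n ) * n

[E [T [T [T [F n]] * [F ( [E [T [F n]]] )]] * [F n]]]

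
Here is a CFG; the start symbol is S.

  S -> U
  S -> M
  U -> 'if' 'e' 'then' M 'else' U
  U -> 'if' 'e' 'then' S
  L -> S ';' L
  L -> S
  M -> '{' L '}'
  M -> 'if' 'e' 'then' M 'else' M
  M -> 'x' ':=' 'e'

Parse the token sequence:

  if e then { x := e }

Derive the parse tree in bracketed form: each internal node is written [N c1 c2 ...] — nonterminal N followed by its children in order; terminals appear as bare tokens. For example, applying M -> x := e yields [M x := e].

S
U
if e then S
if e then M
if e then { L }
if e then { S }
if e then { M }
if e then { x := e }

[S [U if e then [S [M { [L [S [M x := e]]] }]]]]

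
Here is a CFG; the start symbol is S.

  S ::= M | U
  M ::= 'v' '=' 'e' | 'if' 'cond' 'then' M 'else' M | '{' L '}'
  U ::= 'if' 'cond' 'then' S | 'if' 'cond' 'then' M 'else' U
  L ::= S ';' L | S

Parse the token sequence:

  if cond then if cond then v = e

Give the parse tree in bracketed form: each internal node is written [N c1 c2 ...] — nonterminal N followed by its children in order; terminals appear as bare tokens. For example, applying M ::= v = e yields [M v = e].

[S [U if cond then [S [U if cond then [S [M v = e]]]]]]

S
U
if cond then S
if cond then U
if cond then if cond then S
if cond then if cond then M
if cond then if cond then v = e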